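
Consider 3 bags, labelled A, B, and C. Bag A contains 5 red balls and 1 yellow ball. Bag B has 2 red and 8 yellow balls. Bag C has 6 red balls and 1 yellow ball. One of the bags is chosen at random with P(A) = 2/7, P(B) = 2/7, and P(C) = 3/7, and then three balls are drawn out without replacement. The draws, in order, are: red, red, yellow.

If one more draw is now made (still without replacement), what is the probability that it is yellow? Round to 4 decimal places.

0.0551

For each hypothesis, P(data | H) works out to: P(data | bag A) = (5/6)(4/5)(1/4) = 0.16667; P(data | bag B) = (2/10)(1/9)(8/8) = 0.022222; P(data | bag C) = (6/7)(5/6)(1/5) = 0.14286.
Weighting by the prior gives 2/7 · 0.16667 = 0.047619, 2/7 · 0.022222 = 0.0063492, 3/7 · 0.14286 = 0.061224; summing to 0.11519.
Normalising, the posterior is P(bag A | data) = 0.41339, P(bag B | data) = 0.055118, P(bag C | data) = 0.5315.
The predictive probability is P(yellow next | data) = (0)(0.41339) + (1)(0.055118) + (0)(0.5315) = 0.055118.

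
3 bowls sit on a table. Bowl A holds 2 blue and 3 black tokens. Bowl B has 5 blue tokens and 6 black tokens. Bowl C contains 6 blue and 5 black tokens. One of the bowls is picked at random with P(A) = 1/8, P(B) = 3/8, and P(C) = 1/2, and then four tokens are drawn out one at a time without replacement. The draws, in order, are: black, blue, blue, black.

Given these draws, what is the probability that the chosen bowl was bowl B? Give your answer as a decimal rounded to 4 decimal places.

0.3606

The likelihood of the observed sequence under each hypothesis: P(data | bowl A) = (3/5)(2/4)(1/3)(2/2) = 1/10; P(data | bowl B) = (6/11)(5/10)(4/9)(5/8) = 5/66; P(data | bowl C) = (5/11)(6/10)(5/9)(4/8) = 5/66.
Weighting by the prior gives 1/8 · 1/10 = 1/80, 3/8 · 5/66 = 5/176, 1/2 · 5/66 = 5/132; summing to 13/165.
By Bayes' rule, P(bowl B | data) = (5/176) / (13/165) = 75/208.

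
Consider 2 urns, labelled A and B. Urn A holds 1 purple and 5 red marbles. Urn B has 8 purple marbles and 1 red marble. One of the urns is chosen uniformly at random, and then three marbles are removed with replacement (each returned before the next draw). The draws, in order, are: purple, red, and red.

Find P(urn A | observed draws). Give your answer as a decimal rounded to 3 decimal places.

For each hypothesis, P(data | H) works out to: P(data | urn A) = (1/6)(5/6)(5/6) = 0.11574; P(data | urn B) = (8/9)(1/9)(1/9) = 0.010974.
Multiplying each by its prior: 1/2 · 0.11574 = 0.05787, 1/2 · 0.010974 = 0.005487; summing to 0.063357.
Hence P(urn A | data) = (0.05787) / (0.063357) = 0.9134.

0.913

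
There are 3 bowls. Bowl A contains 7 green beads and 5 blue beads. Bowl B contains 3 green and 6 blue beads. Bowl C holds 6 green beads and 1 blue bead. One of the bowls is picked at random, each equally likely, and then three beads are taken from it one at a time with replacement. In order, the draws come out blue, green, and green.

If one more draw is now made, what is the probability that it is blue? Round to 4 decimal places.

0.3848

The likelihood of the observed sequence under each hypothesis: P(data | bowl A) = (5/12)(7/12)(7/12) = 0.14178; P(data | bowl B) = (6/9)(3/9)(3/9) = 0.074074; P(data | bowl C) = (1/7)(6/7)(6/7) = 0.10496.
The prior-weighted likelihoods are 1/3 · 0.14178 = 0.047261, 1/3 · 0.074074 = 0.024691, 1/3 · 0.10496 = 0.034985; summing to 0.10694.
Dividing through by the total gives posterior P(bowl A | data) = 0.44195, P(bowl B | data) = 0.2309, P(bowl C | data) = 0.32716.
Averaging over the posterior, P(blue next | data) = (5/12)(0.44195) + (2/3)(0.2309) + (1/7)(0.32716) = 0.38481.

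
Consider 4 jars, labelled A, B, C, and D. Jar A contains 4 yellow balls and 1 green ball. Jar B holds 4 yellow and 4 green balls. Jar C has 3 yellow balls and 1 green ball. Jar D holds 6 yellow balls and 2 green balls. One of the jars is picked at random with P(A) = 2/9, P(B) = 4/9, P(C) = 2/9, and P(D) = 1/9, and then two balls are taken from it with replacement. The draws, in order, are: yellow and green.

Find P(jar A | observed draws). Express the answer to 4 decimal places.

0.1700

The likelihood of the observed sequence under each hypothesis: P(data | jar A) = (4/5)(1/5) = 0.16; P(data | jar B) = (4/8)(4/8) = 0.25; P(data | jar C) = (3/4)(1/4) = 0.1875; P(data | jar D) = (6/8)(2/8) = 0.1875.
Weighting by the prior gives 2/9 · 0.16 = 0.035556, 4/9 · 0.25 = 0.11111, 2/9 · 0.1875 = 0.041667, 1/9 · 0.1875 = 0.020833; these sum to 0.20917.
By Bayes' rule, P(jar A | data) = (0.035556) / (0.20917) = 0.16999.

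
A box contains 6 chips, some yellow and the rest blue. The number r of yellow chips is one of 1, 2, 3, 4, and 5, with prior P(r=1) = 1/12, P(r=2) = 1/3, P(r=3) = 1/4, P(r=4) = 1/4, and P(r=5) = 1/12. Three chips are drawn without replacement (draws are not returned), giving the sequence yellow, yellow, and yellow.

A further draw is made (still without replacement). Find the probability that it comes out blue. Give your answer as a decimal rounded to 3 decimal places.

0.573

Compute the likelihood of the observed sequence for each case: P(data | r = 1) = (1/6)(0/5) = 0; P(data | r = 2) = (2/6)(1/5)(0/4) = 0; P(data | r = 3) = (3/6)(2/5)(1/4) = 1/20; P(data | r = 4) = (4/6)(3/5)(2/4) = 1/5; P(data | r = 5) = (5/6)(4/5)(3/4) = 1/2.
Weighting by the prior gives 1/12 · 0 = 0, 1/3 · 0 = 0, 1/4 · 1/20 = 1/80, 1/4 · 1/5 = 1/20, 1/12 · 1/2 = 1/24; with total 5/48.
The posterior is then P(r = 1 | data) = 0, P(r = 2 | data) = 0, P(r = 3 | data) = 3/25, P(r = 4 | data) = 12/25, P(r = 5 | data) = 2/5.
So P(blue next | data) = Σ P(blue next | H) P(H | data) = (1)(3/25) + (2/3)(12/25) + (1/3)(2/5) = 43/75.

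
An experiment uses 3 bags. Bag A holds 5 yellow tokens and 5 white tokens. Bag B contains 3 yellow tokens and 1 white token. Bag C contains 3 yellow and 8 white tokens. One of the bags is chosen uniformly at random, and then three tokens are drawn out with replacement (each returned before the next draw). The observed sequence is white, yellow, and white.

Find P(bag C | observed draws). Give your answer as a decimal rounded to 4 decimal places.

Compute the likelihood of the observed sequence for each case: P(data | bag A) = (5/10)(5/10)(5/10) = 0.125; P(data | bag B) = (1/4)(3/4)(1/4) = 0.046875; P(data | bag C) = (8/11)(3/11)(8/11) = 0.14425.
Weighting by the prior gives 1/3 · 0.125 = 0.041667, 1/3 · 0.046875 = 0.015625, 1/3 · 0.14425 = 0.048084; with total 0.10538.
Hence P(bag C | data) = (0.048084) / (0.10538) = 0.45631.

0.4563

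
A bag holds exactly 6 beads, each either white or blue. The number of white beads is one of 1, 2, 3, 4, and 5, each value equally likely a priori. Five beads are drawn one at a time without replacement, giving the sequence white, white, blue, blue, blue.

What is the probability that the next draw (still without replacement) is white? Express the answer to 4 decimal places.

The likelihood of the observed sequence under each hypothesis: P(data | r = 1) = (1/6)(0/5) = 0; P(data | r = 2) = (2/6)(1/5)(4/4)(3/3)(2/2) = 1/15; P(data | r = 3) = (3/6)(2/5)(3/4)(2/3)(1/2) = 1/20; P(data | r = 4) = (4/6)(3/5)(2/4)(1/3)(0/2) = 0; P(data | r = 5) = (5/6)(4/5)(1/4)(0/3) = 0.
Weighting by the prior gives 1/5 · 0 = 0, 1/5 · 1/15 = 1/75, 1/5 · 1/20 = 1/100, 1/5 · 0 = 0, 1/5 · 0 = 0; summing to 7/300.
Dividing through by the total gives posterior P(r = 1 | data) = 0, P(r = 2 | data) = 4/7, P(r = 3 | data) = 3/7, P(r = 4 | data) = 0, P(r = 5 | data) = 0.
Averaging over the posterior, P(white next | data) = (0)(4/7) + (1)(3/7) = 3/7.

0.4286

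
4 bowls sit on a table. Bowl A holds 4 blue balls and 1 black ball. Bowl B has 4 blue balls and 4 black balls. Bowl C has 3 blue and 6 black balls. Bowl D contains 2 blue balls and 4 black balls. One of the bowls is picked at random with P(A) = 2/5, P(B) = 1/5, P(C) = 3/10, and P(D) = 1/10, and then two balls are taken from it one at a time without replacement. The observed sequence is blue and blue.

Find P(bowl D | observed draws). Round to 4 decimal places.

Compute the likelihood of the observed sequence for each case: P(data | bowl A) = (4/5)(3/4) = 0.6; P(data | bowl B) = (4/8)(3/7) = 0.21429; P(data | bowl C) = (3/9)(2/8) = 0.083333; P(data | bowl D) = (2/6)(1/5) = 0.066667.
Weighting by the prior gives 2/5 · 0.6 = 0.24, 1/5 · 0.21429 = 0.042857, 3/10 · 0.083333 = 0.025, 1/10 · 0.066667 = 0.0066667; summing to 0.31452.
By Bayes' rule, P(bowl D | data) = (0.0066667) / (0.31452) = 0.021196.

0.0212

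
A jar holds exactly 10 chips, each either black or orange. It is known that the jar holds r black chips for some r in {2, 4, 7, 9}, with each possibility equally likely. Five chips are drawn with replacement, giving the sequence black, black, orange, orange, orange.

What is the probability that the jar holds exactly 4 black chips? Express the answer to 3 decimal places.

The likelihood of the observed sequence under each hypothesis: P(data | r = 2) = (2/10)(2/10)(8/10)(8/10)(8/10) = 0.02048; P(data | r = 4) = (4/10)(4/10)(6/10)(6/10)(6/10) = 0.03456; P(data | r = 7) = (7/10)(7/10)(3/10)(3/10)(3/10) = 0.01323; P(data | r = 9) = (9/10)(9/10)(1/10)(1/10)(1/10) = 0.00081.
Weighting by the prior gives 1/4 · 0.02048 = 0.00512, 1/4 · 0.03456 = 0.00864, 1/4 · 0.01323 = 0.0033075, 1/4 · 0.00081 = 0.0002025; with total 0.01727.
By Bayes' rule, P(r = 4 | data) = (0.00864) / (0.01727) = 0.50029.

0.500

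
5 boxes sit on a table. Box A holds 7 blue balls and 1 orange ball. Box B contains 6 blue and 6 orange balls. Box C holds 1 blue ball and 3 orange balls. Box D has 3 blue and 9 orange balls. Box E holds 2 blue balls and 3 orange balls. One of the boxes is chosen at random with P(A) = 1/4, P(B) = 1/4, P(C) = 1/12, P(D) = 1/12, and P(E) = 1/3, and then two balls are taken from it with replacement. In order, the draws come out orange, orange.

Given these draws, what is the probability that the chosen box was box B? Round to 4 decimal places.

0.2231

For each hypothesis, P(data | H) works out to: P(data | box A) = (1/8)(1/8) = 0.015625; P(data | box B) = (6/12)(6/12) = 0.25; P(data | box C) = (3/4)(3/4) = 0.5625; P(data | box D) = (9/12)(9/12) = 0.5625; P(data | box E) = (3/5)(3/5) = 0.36.
Weighting by the prior gives 1/4 · 0.015625 = 0.0039062, 1/4 · 0.25 = 0.0625, 1/12 · 0.5625 = 0.046875, 1/12 · 0.5625 = 0.046875, 1/3 · 0.36 = 0.12; these sum to 0.28016.
By Bayes' rule, P(box B | data) = (0.0625) / (0.28016) = 0.22309.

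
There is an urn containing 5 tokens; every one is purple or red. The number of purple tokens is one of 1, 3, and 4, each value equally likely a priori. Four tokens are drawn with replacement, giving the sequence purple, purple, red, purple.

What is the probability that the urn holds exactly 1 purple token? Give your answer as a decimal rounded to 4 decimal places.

Under each hypothesis, the probability of the observed sequence is: P(data | r = 1) = (1/5)(1/5)(4/5)(1/5) = 0.0064; P(data | r = 3) = (3/5)(3/5)(2/5)(3/5) = 0.0864; P(data | r = 4) = (4/5)(4/5)(1/5)(4/5) = 0.1024.
Weighting by the prior gives 1/3 · 0.0064 = 0.0021333, 1/3 · 0.0864 = 0.0288, 1/3 · 0.1024 = 0.034133; summing to 0.065067.
So P(r = 1 | data) = (0.0021333) / (0.065067) = 0.032787.

0.0328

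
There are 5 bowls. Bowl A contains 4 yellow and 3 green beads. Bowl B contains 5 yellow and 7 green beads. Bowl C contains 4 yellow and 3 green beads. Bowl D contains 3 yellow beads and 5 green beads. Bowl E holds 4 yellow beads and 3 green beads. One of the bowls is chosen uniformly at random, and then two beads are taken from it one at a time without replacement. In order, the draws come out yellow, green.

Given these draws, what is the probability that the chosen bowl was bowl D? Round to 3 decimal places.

The likelihood of the observed sequence under each hypothesis: P(data | bowl A) = (4/7)(3/6) = 0.28571; P(data | bowl B) = (5/12)(7/11) = 0.26515; P(data | bowl C) = (4/7)(3/6) = 0.28571; P(data | bowl D) = (3/8)(5/7) = 0.26786; P(data | bowl E) = (4/7)(3/6) = 0.28571.
Weighting by the prior gives 1/5 · 0.28571 = 0.057143, 1/5 · 0.26515 = 0.05303, 1/5 · 0.28571 = 0.057143, 1/5 · 0.26786 = 0.053571, 1/5 · 0.28571 = 0.057143; with total 0.27803.
By Bayes' rule, P(bowl D | data) = (0.053571) / (0.27803) = 0.19268.

0.193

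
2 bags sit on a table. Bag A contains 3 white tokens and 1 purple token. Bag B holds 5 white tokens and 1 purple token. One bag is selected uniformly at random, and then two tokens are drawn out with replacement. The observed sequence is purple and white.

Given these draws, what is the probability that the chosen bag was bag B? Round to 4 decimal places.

Compute the likelihood of the observed sequence for each case: P(data | bag A) = (1/4)(3/4) = 3/16; P(data | bag B) = (1/6)(5/6) = 5/36.
Weighting by the prior gives 1/2 · 3/16 = 3/32, 1/2 · 5/36 = 5/72; summing to 47/288.
So P(bag B | data) = (5/72) / (47/288) = 20/47.

0.4255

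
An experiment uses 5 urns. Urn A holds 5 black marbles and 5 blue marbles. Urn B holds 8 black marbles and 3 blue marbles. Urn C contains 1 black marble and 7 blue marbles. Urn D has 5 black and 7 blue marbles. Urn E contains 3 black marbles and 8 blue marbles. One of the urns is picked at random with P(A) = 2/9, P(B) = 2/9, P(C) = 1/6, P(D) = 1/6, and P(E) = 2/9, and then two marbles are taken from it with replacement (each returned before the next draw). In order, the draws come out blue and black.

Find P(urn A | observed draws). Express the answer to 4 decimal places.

0.2744

Compute the likelihood of the observed sequence for each case: P(data | urn A) = (5/10)(5/10) = 0.25; P(data | urn B) = (3/11)(8/11) = 0.19835; P(data | urn C) = (7/8)(1/8) = 0.10938; P(data | urn D) = (7/12)(5/12) = 0.24306; P(data | urn E) = (8/11)(3/11) = 0.19835.
The prior-weighted likelihoods are 2/9 · 0.25 = 0.055556, 2/9 · 0.19835 = 0.044077, 1/6 · 0.10938 = 0.018229, 1/6 · 0.24306 = 0.040509, 2/9 · 0.19835 = 0.044077; these sum to 0.20245.
Hence P(urn A | data) = (0.055556) / (0.20245) = 0.27442.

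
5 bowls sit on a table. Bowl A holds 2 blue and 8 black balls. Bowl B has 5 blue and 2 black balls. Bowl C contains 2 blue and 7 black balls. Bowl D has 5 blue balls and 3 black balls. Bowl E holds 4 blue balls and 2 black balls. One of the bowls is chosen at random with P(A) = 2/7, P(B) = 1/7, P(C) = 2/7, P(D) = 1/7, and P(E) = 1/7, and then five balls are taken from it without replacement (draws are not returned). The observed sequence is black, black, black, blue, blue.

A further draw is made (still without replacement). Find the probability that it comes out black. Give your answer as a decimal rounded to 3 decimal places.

Under each hypothesis, the probability of the observed sequence is: P(data | bowl A) = (8/10)(7/9)(6/8)(2/7)(1/6) = 0.022222; P(data | bowl B) = (2/7)(1/6)(0/5) = 0; P(data | bowl C) = (7/9)(6/8)(5/7)(2/6)(1/5) = 0.027778; P(data | bowl D) = (3/8)(2/7)(1/6)(5/5)(4/4) = 0.017857; P(data | bowl E) = (2/6)(1/5)(0/4) = 0.
The prior-weighted likelihoods are 2/7 · 0.022222 = 0.0063492, 1/7 · 0 = 0, 2/7 · 0.027778 = 0.0079365, 1/7 · 0.017857 = 0.002551, 1/7 · 0 = 0; with total 0.016837.
The posterior is then P(bowl A | data) = 0.3771, P(bowl B | data) = 0, P(bowl C | data) = 0.47138, P(bowl D | data) = 0.15152, P(bowl E | data) = 0.
The predictive probability is P(black next | data) = (1)(0.3771) + (1)(0.47138) + (0)(0.15152) = 0.84848.

0.848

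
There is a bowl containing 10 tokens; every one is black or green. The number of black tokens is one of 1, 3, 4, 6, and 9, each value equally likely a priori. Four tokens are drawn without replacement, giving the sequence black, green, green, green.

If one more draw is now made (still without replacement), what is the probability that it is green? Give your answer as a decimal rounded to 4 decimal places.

0.6758

For each hypothesis, P(data | H) works out to: P(data | r = 1) = (1/10)(9/9)(8/8)(7/7) = 0.1; P(data | r = 3) = (3/10)(7/9)(6/8)(5/7) = 0.125; P(data | r = 4) = (4/10)(6/9)(5/8)(4/7) = 0.095238; P(data | r = 6) = (6/10)(4/9)(3/8)(2/7) = 0.028571; P(data | r = 9) = (9/10)(1/9)(0/8) = 0.
Multiplying each by its prior: 1/5 · 0.1 = 0.02, 1/5 · 0.125 = 0.025, 1/5 · 0.095238 = 0.019048, 1/5 · 0.028571 = 0.0057143, 1/5 · 0 = 0; summing to 0.069762.
Dividing through by the total gives posterior P(r = 1 | data) = 0.28669, P(r = 3 | data) = 0.35836, P(r = 4 | data) = 0.27304, P(r = 6 | data) = 0.081911, P(r = 9 | data) = 0.
The predictive probability is P(green next | data) = (1)(0.28669) + (2/3)(0.35836) + (1/2)(0.27304) + (1/6)(0.081911) = 0.67577.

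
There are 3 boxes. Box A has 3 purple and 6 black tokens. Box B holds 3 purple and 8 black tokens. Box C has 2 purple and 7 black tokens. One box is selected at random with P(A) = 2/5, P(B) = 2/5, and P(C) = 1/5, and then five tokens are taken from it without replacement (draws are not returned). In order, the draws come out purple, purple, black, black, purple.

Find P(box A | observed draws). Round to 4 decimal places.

0.6627

For each hypothesis, P(data | H) works out to: P(data | box A) = (3/9)(2/8)(6/7)(5/6)(1/5) = 0.011905; P(data | box B) = (3/11)(2/10)(8/9)(7/8)(1/7) = 0.0060606; P(data | box C) = (2/9)(1/8)(7/7)(6/6)(0/5) = 0.
Weighting by the prior gives 2/5 · 0.011905 = 0.0047619, 2/5 · 0.0060606 = 0.0024242, 1/5 · 0 = 0; these sum to 0.0071861.
Hence P(box A | data) = (0.0047619) / (0.0071861) = 0.66265.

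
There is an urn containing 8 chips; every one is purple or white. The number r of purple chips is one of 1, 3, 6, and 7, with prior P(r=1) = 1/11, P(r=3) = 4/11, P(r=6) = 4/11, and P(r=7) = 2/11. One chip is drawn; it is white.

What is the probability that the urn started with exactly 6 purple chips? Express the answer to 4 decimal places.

0.2162

Compute the likelihood of this draw for each case: P(data | r = 1) = (7/8) = 7/8; P(data | r = 3) = (5/8) = 5/8; P(data | r = 6) = (2/8) = 1/4; P(data | r = 7) = (1/8) = 1/8.
Weighting by the prior gives 1/11 · 7/8 = 7/88, 4/11 · 5/8 = 5/22, 4/11 · 1/4 = 1/11, 2/11 · 1/8 = 1/44; these sum to 37/88.
Hence P(r = 6 | data) = (1/11) / (37/88) = 8/37.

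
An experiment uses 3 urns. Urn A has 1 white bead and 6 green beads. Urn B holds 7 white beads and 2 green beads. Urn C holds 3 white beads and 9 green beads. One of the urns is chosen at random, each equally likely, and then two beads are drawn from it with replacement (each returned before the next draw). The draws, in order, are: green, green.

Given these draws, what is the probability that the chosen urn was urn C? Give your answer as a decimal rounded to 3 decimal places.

0.418

Under each hypothesis, the probability of the observed sequence is: P(data | urn A) = (6/7)(6/7) = 0.73469; P(data | urn B) = (2/9)(2/9) = 0.049383; P(data | urn C) = (9/12)(9/12) = 0.5625.
The prior-weighted likelihoods are 1/3 · 0.73469 = 0.2449, 1/3 · 0.049383 = 0.016461, 1/3 · 0.5625 = 0.1875; these sum to 0.44886.
Hence P(urn C | data) = (0.1875) / (0.44886) = 0.41773.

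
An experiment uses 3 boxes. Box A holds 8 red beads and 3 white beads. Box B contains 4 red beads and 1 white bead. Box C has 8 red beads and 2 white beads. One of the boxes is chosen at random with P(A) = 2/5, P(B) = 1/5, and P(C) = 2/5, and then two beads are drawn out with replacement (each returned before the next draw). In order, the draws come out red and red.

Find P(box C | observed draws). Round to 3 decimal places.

0.430

For each hypothesis, P(data | H) works out to: P(data | box A) = (8/11)(8/11) = 0.52893; P(data | box B) = (4/5)(4/5) = 0.64; P(data | box C) = (8/10)(8/10) = 0.64.
Weighting by the prior gives 2/5 · 0.52893 = 0.21157, 1/5 · 0.64 = 0.128, 2/5 · 0.64 = 0.256; with total 0.59557.
Hence P(box C | data) = (0.256) / (0.59557) = 0.42984.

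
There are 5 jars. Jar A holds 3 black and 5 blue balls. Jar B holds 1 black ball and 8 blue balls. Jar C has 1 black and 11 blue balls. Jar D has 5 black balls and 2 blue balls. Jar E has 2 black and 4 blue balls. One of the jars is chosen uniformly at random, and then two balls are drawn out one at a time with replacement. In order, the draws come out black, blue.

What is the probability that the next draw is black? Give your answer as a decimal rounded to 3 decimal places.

The likelihood of the observed sequence under each hypothesis: P(data | jar A) = (3/8)(5/8) = 0.23438; P(data | jar B) = (1/9)(8/9) = 0.098765; P(data | jar C) = (1/12)(11/12) = 0.076389; P(data | jar D) = (5/7)(2/7) = 0.20408; P(data | jar E) = (2/6)(4/6) = 0.22222.
Weighting by the prior gives 1/5 · 0.23438 = 0.046875, 1/5 · 0.098765 = 0.019753, 1/5 · 0.076389 = 0.015278, 1/5 · 0.20408 = 0.040816, 1/5 · 0.22222 = 0.044444; with total 0.16717.
Dividing through by the total gives posterior P(jar A | data) = 0.28041, P(jar B | data) = 0.11816, P(jar C | data) = 0.091393, P(jar D | data) = 0.24417, P(jar E | data) = 0.26587.
So P(black next | data) = Σ P(black next | H) P(H | data) = (3/8)(0.28041) + (1/9)(0.11816) + (1/12)(0.091393) + (5/7)(0.24417) + (1/3)(0.26587) = 0.38893.

0.389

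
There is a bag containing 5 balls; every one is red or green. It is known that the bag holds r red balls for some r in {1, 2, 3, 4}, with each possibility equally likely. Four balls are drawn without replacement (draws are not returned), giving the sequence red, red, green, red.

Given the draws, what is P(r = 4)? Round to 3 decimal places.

Under each hypothesis, the probability of the observed sequence is: P(data | r = 1) = (1/5)(0/4) = 0; P(data | r = 2) = (2/5)(1/4)(3/3)(0/2) = 0; P(data | r = 3) = (3/5)(2/4)(2/3)(1/2) = 1/10; P(data | r = 4) = (4/5)(3/4)(1/3)(2/2) = 1/5.
The prior-weighted likelihoods are 1/4 · 0 = 0, 1/4 · 0 = 0, 1/4 · 1/10 = 1/40, 1/4 · 1/5 = 1/20; these sum to 3/40.
By Bayes' rule, P(r = 4 | data) = (1/20) / (3/40) = 2/3.

0.667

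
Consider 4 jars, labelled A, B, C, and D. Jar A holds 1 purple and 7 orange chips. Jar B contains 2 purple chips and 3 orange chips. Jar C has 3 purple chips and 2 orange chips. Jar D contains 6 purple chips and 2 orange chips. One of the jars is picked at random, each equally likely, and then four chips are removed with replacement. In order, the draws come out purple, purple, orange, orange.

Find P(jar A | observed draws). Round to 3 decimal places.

0.074

The likelihood of the observed sequence under each hypothesis: P(data | jar A) = (1/8)(1/8)(7/8)(7/8) = 0.011963; P(data | jar B) = (2/5)(2/5)(3/5)(3/5) = 0.0576; P(data | jar C) = (3/5)(3/5)(2/5)(2/5) = 0.0576; P(data | jar D) = (6/8)(6/8)(2/8)(2/8) = 0.035156.
The prior-weighted likelihoods are 1/4 · 0.011963 = 0.0029907, 1/4 · 0.0576 = 0.0144, 1/4 · 0.0576 = 0.0144, 1/4 · 0.035156 = 0.0087891; summing to 0.04058.
Therefore the posterior P(jar A | data) = (0.0029907) / (0.04058) = 0.0737.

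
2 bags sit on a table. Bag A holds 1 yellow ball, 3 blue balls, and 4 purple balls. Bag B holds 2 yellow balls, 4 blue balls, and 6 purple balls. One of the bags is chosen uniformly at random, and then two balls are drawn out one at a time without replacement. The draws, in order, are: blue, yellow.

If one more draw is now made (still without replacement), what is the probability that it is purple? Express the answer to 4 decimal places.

0.6313

The likelihood of the observed sequence under each hypothesis: P(data | bag A) = (3/8)(1/7) = 0.053571; P(data | bag B) = (4/12)(2/11) = 0.060606.
Weighting by the prior gives 1/2 · 0.053571 = 0.026786, 1/2 · 0.060606 = 0.030303; with total 0.057089.
Dividing through by the total gives posterior P(bag A | data) = 0.46919, P(bag B | data) = 0.53081.
The predictive probability is P(purple next | data) = (2/3)(0.46919) + (3/5)(0.53081) = 0.63128.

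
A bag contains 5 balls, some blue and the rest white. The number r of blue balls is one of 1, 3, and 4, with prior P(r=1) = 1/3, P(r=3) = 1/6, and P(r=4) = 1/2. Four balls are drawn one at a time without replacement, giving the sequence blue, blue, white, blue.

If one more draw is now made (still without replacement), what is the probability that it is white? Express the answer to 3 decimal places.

0.143

For each hypothesis, P(data | H) works out to: P(data | r = 1) = (1/5)(0/4) = 0; P(data | r = 3) = (3/5)(2/4)(2/3)(1/2) = 1/10; P(data | r = 4) = (4/5)(3/4)(1/3)(2/2) = 1/5.
Multiplying each by its prior: 1/3 · 0 = 0, 1/6 · 1/10 = 1/60, 1/2 · 1/5 = 1/10; with total 7/60.
Dividing through by the total gives posterior P(r = 1 | data) = 0, P(r = 3 | data) = 1/7, P(r = 4 | data) = 6/7.
Averaging over the posterior, P(white next | data) = (1)(1/7) + (0)(6/7) = 1/7.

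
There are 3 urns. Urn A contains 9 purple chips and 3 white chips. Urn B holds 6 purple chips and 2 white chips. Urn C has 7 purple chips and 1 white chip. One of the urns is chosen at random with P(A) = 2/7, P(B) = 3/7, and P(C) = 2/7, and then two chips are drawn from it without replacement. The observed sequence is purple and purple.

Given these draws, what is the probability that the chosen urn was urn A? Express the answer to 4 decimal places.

0.2599

Compute the likelihood of the observed sequence for each case: P(data | urn A) = (9/12)(8/11) = 0.54545; P(data | urn B) = (6/8)(5/7) = 0.53571; P(data | urn C) = (7/8)(6/7) = 0.75.
Weighting by the prior gives 2/7 · 0.54545 = 0.15584, 3/7 · 0.53571 = 0.22959, 2/7 · 0.75 = 0.21429; with total 0.59972.
By Bayes' rule, P(urn A | data) = (0.15584) / (0.59972) = 0.25986.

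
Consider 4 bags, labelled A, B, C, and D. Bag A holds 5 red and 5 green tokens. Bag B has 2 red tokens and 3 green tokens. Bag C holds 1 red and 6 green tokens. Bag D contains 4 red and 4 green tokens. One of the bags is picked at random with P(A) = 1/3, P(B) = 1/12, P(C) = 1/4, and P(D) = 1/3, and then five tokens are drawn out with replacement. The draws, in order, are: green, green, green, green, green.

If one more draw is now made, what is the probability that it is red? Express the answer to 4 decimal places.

Under each hypothesis, the probability of the observed sequence is: P(data | bag A) = (5/10)(5/10)(5/10)(5/10)(5/10) = 0.03125; P(data | bag B) = (3/5)(3/5)(3/5)(3/5)(3/5) = 0.07776; P(data | bag C) = (6/7)(6/7)(6/7)(6/7)(6/7) = 0.46266; P(data | bag D) = (4/8)(4/8)(4/8)(4/8)(4/8) = 0.03125.
The prior-weighted likelihoods are 1/3 · 0.03125 = 0.010417, 1/12 · 0.07776 = 0.00648, 1/4 · 0.46266 = 0.11567, 1/3 · 0.03125 = 0.010417; these sum to 0.14298.
The posterior is then P(bag A | data) = 0.072854, P(bag B | data) = 0.045321, P(bag C | data) = 0.80897, P(bag D | data) = 0.072854.
The predictive probability is P(red next | data) = (1/2)(0.072854) + (2/5)(0.045321) + (1/7)(0.80897) + (1/2)(0.072854) = 0.20655.

0.2065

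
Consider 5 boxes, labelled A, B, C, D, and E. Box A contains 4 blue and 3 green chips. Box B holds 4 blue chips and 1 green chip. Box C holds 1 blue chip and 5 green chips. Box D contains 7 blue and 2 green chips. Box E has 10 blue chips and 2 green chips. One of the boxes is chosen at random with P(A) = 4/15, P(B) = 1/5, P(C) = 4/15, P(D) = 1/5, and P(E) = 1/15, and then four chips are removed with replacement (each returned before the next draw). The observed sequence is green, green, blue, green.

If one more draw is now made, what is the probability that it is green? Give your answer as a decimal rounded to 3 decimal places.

Under each hypothesis, the probability of the observed sequence is: P(data | box A) = (3/7)(3/7)(4/7)(3/7) = 0.044981; P(data | box B) = (1/5)(1/5)(4/5)(1/5) = 0.0064; P(data | box C) = (5/6)(5/6)(1/6)(5/6) = 0.096451; P(data | box D) = (2/9)(2/9)(7/9)(2/9) = 0.0085353; P(data | box E) = (2/12)(2/12)(10/12)(2/12) = 0.003858.
Multiplying each by its prior: 4/15 · 0.044981 = 0.011995, 1/5 · 0.0064 = 0.00128, 4/15 · 0.096451 = 0.02572, 1/5 · 0.0085353 = 0.0017071, 1/15 · 0.003858 = 0.0002572; summing to 0.040959.
Normalising, the posterior is P(box A | data) = 0.29285, P(box B | data) = 0.03125, P(box C | data) = 0.62794, P(box D | data) = 0.041677, P(box E | data) = 0.0062794.
The predictive probability is P(green next | data) = (3/7)(0.29285) + (1/5)(0.03125) + (5/6)(0.62794) + (2/9)(0.041677) + (1/6)(0.0062794) = 0.66535.

0.665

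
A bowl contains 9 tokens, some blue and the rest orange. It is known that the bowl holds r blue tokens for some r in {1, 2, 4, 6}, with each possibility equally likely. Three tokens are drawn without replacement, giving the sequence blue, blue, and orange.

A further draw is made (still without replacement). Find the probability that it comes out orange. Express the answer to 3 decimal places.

The likelihood of the observed sequence under each hypothesis: P(data | r = 1) = (1/9)(0/8) = 0; P(data | r = 2) = (2/9)(1/8)(7/7) = 1/36; P(data | r = 4) = (4/9)(3/8)(5/7) = 5/42; P(data | r = 6) = (6/9)(5/8)(3/7) = 5/28.
The prior-weighted likelihoods are 1/4 · 0 = 0, 1/4 · 1/36 = 1/144, 1/4 · 5/42 = 5/168, 1/4 · 5/28 = 5/112; these sum to 41/504.
Dividing through by the total gives posterior P(r = 1 | data) = 0, P(r = 2 | data) = 7/82, P(r = 4 | data) = 15/41, P(r = 6 | data) = 45/82.
Averaging over the posterior, P(orange next | data) = (1)(7/82) + (2/3)(15/41) + (1/3)(45/82) = 21/41.

0.512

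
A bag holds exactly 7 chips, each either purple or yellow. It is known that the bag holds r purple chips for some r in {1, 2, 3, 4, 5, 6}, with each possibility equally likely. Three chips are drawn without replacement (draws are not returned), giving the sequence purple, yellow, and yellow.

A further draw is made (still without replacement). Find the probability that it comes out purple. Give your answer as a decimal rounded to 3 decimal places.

For each hypothesis, P(data | H) works out to: P(data | r = 1) = (1/7)(6/6)(5/5) = 1/7; P(data | r = 2) = (2/7)(5/6)(4/5) = 4/21; P(data | r = 3) = (3/7)(4/6)(3/5) = 6/35; P(data | r = 4) = (4/7)(3/6)(2/5) = 4/35; P(data | r = 5) = (5/7)(2/6)(1/5) = 1/21; P(data | r = 6) = (6/7)(1/6)(0/5) = 0.
Multiplying each by its prior: 1/6 · 1/7 = 1/42, 1/6 · 4/21 = 2/63, 1/6 · 6/35 = 1/35, 1/6 · 4/35 = 2/105, 1/6 · 1/21 = 1/126, 1/6 · 0 = 0; these sum to 1/9.
The posterior is then P(r = 1 | data) = 3/14, P(r = 2 | data) = 2/7, P(r = 3 | data) = 9/35, P(r = 4 | data) = 6/35, P(r = 5 | data) = 1/14, P(r = 6 | data) = 0.
The predictive probability is P(purple next | data) = (0)(3/14) + (1/4)(2/7) + (1/2)(9/35) + (3/4)(6/35) + (1)(1/14) = 2/5.

0.400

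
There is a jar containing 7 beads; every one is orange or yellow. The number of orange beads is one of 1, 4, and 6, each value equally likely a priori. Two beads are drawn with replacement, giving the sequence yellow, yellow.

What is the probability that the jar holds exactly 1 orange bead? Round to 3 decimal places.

0.783

Compute the likelihood of the observed sequence for each case: P(data | r = 1) = (6/7)(6/7) = 36/49; P(data | r = 4) = (3/7)(3/7) = 9/49; P(data | r = 6) = (1/7)(1/7) = 1/49.
Weighting by the prior gives 1/3 · 36/49 = 12/49, 1/3 · 9/49 = 3/49, 1/3 · 1/49 = 1/147; these sum to 46/147.
Hence P(r = 1 | data) = (12/49) / (46/147) = 18/23.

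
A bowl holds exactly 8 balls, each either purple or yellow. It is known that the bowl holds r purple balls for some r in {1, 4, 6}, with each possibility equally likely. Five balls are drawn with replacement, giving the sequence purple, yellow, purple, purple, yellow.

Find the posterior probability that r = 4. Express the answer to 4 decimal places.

The likelihood of the observed sequence under each hypothesis: P(data | r = 1) = (1/8)(7/8)(1/8)(1/8)(7/8) = 0.0014954; P(data | r = 4) = (4/8)(4/8)(4/8)(4/8)(4/8) = 0.03125; P(data | r = 6) = (6/8)(2/8)(6/8)(6/8)(2/8) = 0.026367.
Weighting by the prior gives 1/3 · 0.0014954 = 0.00049845, 1/3 · 0.03125 = 0.010417, 1/3 · 0.026367 = 0.0087891; these sum to 0.019704.
By Bayes' rule, P(r = 4 | data) = (0.010417) / (0.019704) = 0.52865.

0.5287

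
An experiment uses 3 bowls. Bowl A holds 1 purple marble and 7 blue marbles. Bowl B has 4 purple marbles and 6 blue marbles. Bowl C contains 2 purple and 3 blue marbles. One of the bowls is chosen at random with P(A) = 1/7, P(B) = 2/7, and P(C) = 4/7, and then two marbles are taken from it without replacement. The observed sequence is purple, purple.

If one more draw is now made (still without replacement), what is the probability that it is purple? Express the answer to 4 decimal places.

0.1000

For each hypothesis, P(data | H) works out to: P(data | bowl A) = (1/8)(0/7) = 0; P(data | bowl B) = (4/10)(3/9) = 2/15; P(data | bowl C) = (2/5)(1/4) = 1/10.
Weighting by the prior gives 1/7 · 0 = 0, 2/7 · 2/15 = 4/105, 4/7 · 1/10 = 2/35; summing to 2/21.
Dividing through by the total gives posterior P(bowl A | data) = 0, P(bowl B | data) = 2/5, P(bowl C | data) = 3/5.
The predictive probability is P(purple next | data) = (1/4)(2/5) + (0)(3/5) = 1/10.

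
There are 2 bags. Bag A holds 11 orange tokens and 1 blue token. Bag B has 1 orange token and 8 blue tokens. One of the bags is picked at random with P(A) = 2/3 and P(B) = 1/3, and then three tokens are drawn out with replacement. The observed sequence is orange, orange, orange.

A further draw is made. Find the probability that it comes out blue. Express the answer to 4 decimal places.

0.0840

The likelihood of the observed sequence under each hypothesis: P(data | bag A) = (11/12)(11/12)(11/12) = 0.77025; P(data | bag B) = (1/9)(1/9)(1/9) = 0.0013717.
Weighting by the prior gives 2/3 · 0.77025 = 0.5135, 1/3 · 0.0013717 = 0.00045725; these sum to 0.51396.
Normalising, the posterior is P(bag A | data) = 0.99911, P(bag B | data) = 0.00088965.
The predictive probability is P(blue next | data) = (1/12)(0.99911) + (8/9)(0.00088965) = 0.08405.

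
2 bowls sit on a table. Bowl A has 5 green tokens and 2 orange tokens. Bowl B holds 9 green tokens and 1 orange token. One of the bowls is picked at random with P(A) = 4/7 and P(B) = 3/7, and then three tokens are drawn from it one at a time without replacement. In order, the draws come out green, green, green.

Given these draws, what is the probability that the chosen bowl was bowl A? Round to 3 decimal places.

Compute the likelihood of the observed sequence for each case: P(data | bowl A) = (5/7)(4/6)(3/5) = 2/7; P(data | bowl B) = (9/10)(8/9)(7/8) = 7/10.
The prior-weighted likelihoods are 4/7 · 2/7 = 8/49, 3/7 · 7/10 = 3/10; summing to 227/490.
So P(bowl A | data) = (8/49) / (227/490) = 80/227.

0.352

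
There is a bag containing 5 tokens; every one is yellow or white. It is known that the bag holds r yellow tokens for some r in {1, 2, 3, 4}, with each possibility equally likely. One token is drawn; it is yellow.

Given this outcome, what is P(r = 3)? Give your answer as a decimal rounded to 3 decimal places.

0.300

Under each hypothesis, the probability of this draw is: P(data | r = 1) = (1/5) = 1/5; P(data | r = 2) = (2/5) = 2/5; P(data | r = 3) = (3/5) = 3/5; P(data | r = 4) = (4/5) = 4/5.
Multiplying each by its prior: 1/4 · 1/5 = 1/20, 1/4 · 2/5 = 1/10, 1/4 · 3/5 = 3/20, 1/4 · 4/5 = 1/5; with total 1/2.
So P(r = 3 | data) = (3/20) / (1/2) = 3/10.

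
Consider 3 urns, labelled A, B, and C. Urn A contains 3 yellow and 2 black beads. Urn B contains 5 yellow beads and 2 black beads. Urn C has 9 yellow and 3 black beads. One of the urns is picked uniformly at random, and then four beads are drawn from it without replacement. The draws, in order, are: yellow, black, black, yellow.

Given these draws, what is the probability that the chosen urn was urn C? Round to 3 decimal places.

For each hypothesis, P(data | H) works out to: P(data | urn A) = (3/5)(2/4)(1/3)(2/2) = 0.1; P(data | urn B) = (5/7)(2/6)(1/5)(4/4) = 0.047619; P(data | urn C) = (9/12)(3/11)(2/10)(8/9) = 0.036364.
Weighting by the prior gives 1/3 · 0.1 = 0.033333, 1/3 · 0.047619 = 0.015873, 1/3 · 0.036364 = 0.012121; these sum to 0.061328.
Therefore the posterior P(urn C | data) = (0.012121) / (0.061328) = 0.19765.

0.198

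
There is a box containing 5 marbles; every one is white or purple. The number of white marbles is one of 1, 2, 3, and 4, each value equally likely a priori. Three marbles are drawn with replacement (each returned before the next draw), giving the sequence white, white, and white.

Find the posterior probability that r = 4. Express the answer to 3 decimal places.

Compute the likelihood of the observed sequence for each case: P(data | r = 1) = (1/5)(1/5)(1/5) = 1/125; P(data | r = 2) = (2/5)(2/5)(2/5) = 8/125; P(data | r = 3) = (3/5)(3/5)(3/5) = 27/125; P(data | r = 4) = (4/5)(4/5)(4/5) = 64/125.
The prior-weighted likelihoods are 1/4 · 1/125 = 1/500, 1/4 · 8/125 = 2/125, 1/4 · 27/125 = 27/500, 1/4 · 64/125 = 16/125; these sum to 1/5.
Hence P(r = 4 | data) = (16/125) / (1/5) = 16/25.

0.640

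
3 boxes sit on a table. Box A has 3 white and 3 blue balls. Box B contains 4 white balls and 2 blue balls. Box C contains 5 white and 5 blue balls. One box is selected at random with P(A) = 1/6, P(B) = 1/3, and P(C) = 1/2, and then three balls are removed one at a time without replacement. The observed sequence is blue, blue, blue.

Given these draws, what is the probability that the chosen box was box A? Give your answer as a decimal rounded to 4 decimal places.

Compute the likelihood of the observed sequence for each case: P(data | box A) = (3/6)(2/5)(1/4) = 1/20; P(data | box B) = (2/6)(1/5)(0/4) = 0; P(data | box C) = (5/10)(4/9)(3/8) = 1/12.
The prior-weighted likelihoods are 1/6 · 1/20 = 1/120, 1/3 · 0 = 0, 1/2 · 1/12 = 1/24; these sum to 1/20.
By Bayes' rule, P(box A | data) = (1/120) / (1/20) = 1/6.

0.1667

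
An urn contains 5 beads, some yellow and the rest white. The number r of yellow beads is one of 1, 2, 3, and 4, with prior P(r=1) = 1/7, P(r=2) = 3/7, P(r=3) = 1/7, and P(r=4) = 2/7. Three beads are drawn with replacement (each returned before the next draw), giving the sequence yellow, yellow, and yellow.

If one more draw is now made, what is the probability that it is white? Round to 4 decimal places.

0.2867

Under each hypothesis, the probability of the observed sequence is: P(data | r = 1) = (1/5)(1/5)(1/5) = 1/125; P(data | r = 2) = (2/5)(2/5)(2/5) = 8/125; P(data | r = 3) = (3/5)(3/5)(3/5) = 27/125; P(data | r = 4) = (4/5)(4/5)(4/5) = 64/125.
The prior-weighted likelihoods are 1/7 · 1/125 = 1/875, 3/7 · 8/125 = 24/875, 1/7 · 27/125 = 27/875, 2/7 · 64/125 = 128/875; these sum to 36/175.
Dividing through by the total gives posterior P(r = 1 | data) = 1/180, P(r = 2 | data) = 2/15, P(r = 3 | data) = 3/20, P(r = 4 | data) = 32/45.
So P(white next | data) = Σ P(white next | H) P(H | data) = (4/5)(1/180) + (3/5)(2/15) + (2/5)(3/20) + (1/5)(32/45) = 43/150.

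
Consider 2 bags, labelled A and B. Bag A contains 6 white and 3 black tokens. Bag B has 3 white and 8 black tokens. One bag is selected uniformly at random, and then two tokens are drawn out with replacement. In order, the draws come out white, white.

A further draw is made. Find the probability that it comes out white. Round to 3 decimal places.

Under each hypothesis, the probability of the observed sequence is: P(data | bag A) = (6/9)(6/9) = 0.44444; P(data | bag B) = (3/11)(3/11) = 0.07438.
The prior-weighted likelihoods are 1/2 · 0.44444 = 0.22222, 1/2 · 0.07438 = 0.03719; with total 0.25941.
Normalising, the posterior is P(bag A | data) = 0.85664, P(bag B | data) = 0.14336.
So P(white next | data) = Σ P(white next | H) P(H | data) = (2/3)(0.85664) + (3/11)(0.14336) = 0.61019.

0.610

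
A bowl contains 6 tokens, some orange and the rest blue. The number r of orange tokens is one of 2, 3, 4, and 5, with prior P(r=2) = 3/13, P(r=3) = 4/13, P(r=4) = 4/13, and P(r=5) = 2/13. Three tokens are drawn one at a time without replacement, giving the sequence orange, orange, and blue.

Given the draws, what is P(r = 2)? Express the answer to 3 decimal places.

Compute the likelihood of the observed sequence for each case: P(data | r = 2) = (2/6)(1/5)(4/4) = 1/15; P(data | r = 3) = (3/6)(2/5)(3/4) = 3/20; P(data | r = 4) = (4/6)(3/5)(2/4) = 1/5; P(data | r = 5) = (5/6)(4/5)(1/4) = 1/6.
Weighting by the prior gives 3/13 · 1/15 = 1/65, 4/13 · 3/20 = 3/65, 4/13 · 1/5 = 4/65, 2/13 · 1/6 = 1/39; summing to 29/195.
So P(r = 2 | data) = (1/65) / (29/195) = 3/29.

0.103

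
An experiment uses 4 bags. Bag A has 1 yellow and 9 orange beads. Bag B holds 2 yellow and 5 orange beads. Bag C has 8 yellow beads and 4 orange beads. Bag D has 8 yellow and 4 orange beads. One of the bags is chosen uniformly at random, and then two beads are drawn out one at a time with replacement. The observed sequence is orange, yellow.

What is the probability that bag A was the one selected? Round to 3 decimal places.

0.122

For each hypothesis, P(data | H) works out to: P(data | bag A) = (9/10)(1/10) = 0.09; P(data | bag B) = (5/7)(2/7) = 0.20408; P(data | bag C) = (4/12)(8/12) = 0.22222; P(data | bag D) = (4/12)(8/12) = 0.22222.
The prior-weighted likelihoods are 1/4 · 0.09 = 0.0225, 1/4 · 0.20408 = 0.05102, 1/4 · 0.22222 = 0.055556, 1/4 · 0.22222 = 0.055556; with total 0.18463.
Therefore the posterior P(bag A | data) = (0.0225) / (0.18463) = 0.12186.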